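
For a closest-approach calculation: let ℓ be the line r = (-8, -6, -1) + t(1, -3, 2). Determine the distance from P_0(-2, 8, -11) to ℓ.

6√3

Direction vector d = (1, -3, 2).
AP = (6, 14, -10), and AP × d = (-2, -22, -32).
|AP × d|² = 1512 and |d|² = 14, so the distance is √(1512/14) = √108 = 6√3.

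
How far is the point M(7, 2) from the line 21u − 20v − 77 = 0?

30/29

The normal to the line is n = (21, −20) with |n| = 29.
|n·M − 77| = |107 − 77| = 30, so the distance is 30/29.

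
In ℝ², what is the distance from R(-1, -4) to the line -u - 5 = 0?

4

d = |(-1)·(-1) + 0·(-4) − 5| / √(1 + 0) = |-4|/1 = 4.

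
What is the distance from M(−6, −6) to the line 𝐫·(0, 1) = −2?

4

d = |0·(-6) + 1·(-6) − (-2)| / √(0 + 1) = |-4|/1 = 4.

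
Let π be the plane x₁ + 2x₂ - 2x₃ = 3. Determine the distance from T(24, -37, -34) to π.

5

Normal vector n = (1, 2, -2), and n·(24, -37, -34) - 3 = 15.
|n| = √(1 + 4 + 4) = 3, so the distance is |15|/3 = 5.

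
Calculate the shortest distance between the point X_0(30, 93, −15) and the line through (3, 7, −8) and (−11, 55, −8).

√2549

A direction vector is d = (−14, 48, 0).
AP = (27, 86, −7), and AP × d = (336, 98, 2500).
|AP × d|² = 6372500 and |d|² = 2500, so the distance is √(6372500/2500) = √2549.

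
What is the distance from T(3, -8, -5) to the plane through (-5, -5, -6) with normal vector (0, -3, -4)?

1

The plane has equation n·(r − (-5, -5, -6)) = 0, i.e. n·r = 39.
Then n·(3, -8, -5) - 39 = 5.
|n| = √(0 + 9 + 16) = 5, so the distance is |5|/5 = 1.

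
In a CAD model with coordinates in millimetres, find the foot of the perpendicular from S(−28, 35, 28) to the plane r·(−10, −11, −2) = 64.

(-38, 24, 26)

The perpendicular from S has direction n = (−10, −11, −2): r = (−28, 35, 28) + t(−10, −11, −2).
Substitute into the plane: n·(S + tn) = 64 gives -161 + 225t = 64, so t = 1.
Foot = (−28, 35, 28) + 1·(−10, −11, −2) = (−38, 24, 26).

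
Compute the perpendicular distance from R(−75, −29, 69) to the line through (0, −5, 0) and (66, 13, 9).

A direction vector is d = (66, 18, 9).
AP = (−75, −24, 69), and AP × d = (−1458, 5229, 234).
|AP × d|² = 29522961 and |d|² = 4761, so the distance is √(29522961/4761) = √6201 = 3√689.

3√689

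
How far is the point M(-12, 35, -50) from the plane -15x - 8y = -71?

n = (-15, -8, 0); n·P − (-71) = -29; |n| = 17; distance = 29/17.

29/17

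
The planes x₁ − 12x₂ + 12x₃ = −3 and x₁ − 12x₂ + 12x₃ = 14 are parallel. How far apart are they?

1

Both planes have normal n = (1, −12, 12), |n| = 17. Any point on the first plane is at distance |14 − (-3)|/|n| = 17/17 = 1 from the second.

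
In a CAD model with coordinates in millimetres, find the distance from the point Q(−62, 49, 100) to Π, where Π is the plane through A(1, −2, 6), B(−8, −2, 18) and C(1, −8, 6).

AB = (−9, 0, 12) and AC = (0, −6, 0), so a normal is n = AB × AC = (72, 0, 54).
Then n·(−62, 49, 100) − 396 = 540.
|n| = √(5184 + 0 + 2916) = 90, so the distance is |540|/90 = 6.

6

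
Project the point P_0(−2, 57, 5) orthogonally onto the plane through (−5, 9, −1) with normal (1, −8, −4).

n = (1, −8, −4), |n|² = 81, and n·P_0 − (-73) = -405.
t = -405/81 = -5, so the foot is P_0 − t·n = (−2, 57, 5) − (-5)·(1, −8, −4) = (3, 17, −15).

(3, 17, -15)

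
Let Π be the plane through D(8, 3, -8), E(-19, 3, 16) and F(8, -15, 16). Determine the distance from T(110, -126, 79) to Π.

3

DE = (-27, 0, 24) and DF = (0, -18, 24), so a normal is n = DE × DF = (432, 648, 486).
Then n·(110, -126, 79) - 1512 = 2754.
|n| = √(186624 + 419904 + 236196) = 918, so the distance is |2754|/918 = 3.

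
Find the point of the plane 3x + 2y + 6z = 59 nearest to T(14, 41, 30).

n = (3, 2, 6), |n|² = 49, and n·T − 59 = 245.
t = 245/49 = 5, so the foot is T − t·n = (14, 41, 30) − 5·(3, 2, 6) = (-1, 31, 0).

(-1, 31, 0)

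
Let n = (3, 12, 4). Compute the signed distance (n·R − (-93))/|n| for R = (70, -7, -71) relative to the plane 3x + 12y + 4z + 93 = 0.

-5

n·R − (-93) = -65.
|n| = 13, so the signed distance is -65/13 = -5.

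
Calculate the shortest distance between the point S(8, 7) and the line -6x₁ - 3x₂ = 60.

d = |(-6)·8 + (-3)·7 − 60| / √(36 + 9) = |-129|/(3√5) = 43/√5.

43√5/5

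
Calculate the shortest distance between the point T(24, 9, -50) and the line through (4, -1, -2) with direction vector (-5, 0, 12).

Direction vector d = (-5, 0, 12).
AP = (20, 10, -48), and AP × d = (120, 0, 50).
|AP × d|² = 16900 and |d|² = 169, so the distance is √(16900/169) = √100 = 10.

10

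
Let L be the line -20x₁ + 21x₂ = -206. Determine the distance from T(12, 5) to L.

71/29

The normal to the line is n = (-20, 21) with |n| = 29.
|n·T − (-206)| = |-135 − (-206)| = 71, so the distance is 71/29.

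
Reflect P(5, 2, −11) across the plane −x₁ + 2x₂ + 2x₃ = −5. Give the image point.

With n = (−1, 2, 2), the signed offset is (n·P − (-5))/|n|² = -18/9 = -2.
P' = P − 2t·n = (5, 2, −11) − (-4)·(−1, 2, 2) = (1, 10, −3).

(1, 10, -3)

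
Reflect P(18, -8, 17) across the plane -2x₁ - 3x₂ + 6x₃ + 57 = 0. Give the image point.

(30, 10, -19)

n = (-2, -3, 6), |n|² = 49, n·P − (-57) = 147, so t = 147/49 = 3.
Foot F = P − 3·n = (24, 1, -1); the reflection is 2F − P = (30, 10, -19).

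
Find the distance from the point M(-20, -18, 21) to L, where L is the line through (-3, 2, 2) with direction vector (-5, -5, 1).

Direction vector d = (-5, -5, 1).
AP = (-17, -20, 19); AP·d = 204, |AP|² = 1050, |d|² = 51.
distance² = |AP|² − (AP·d)²/|d|² = 1050 − 41616/51 = 234, so the distance is 3√26.

3√26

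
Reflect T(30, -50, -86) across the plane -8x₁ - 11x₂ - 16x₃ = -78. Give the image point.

n = (-8, -11, -16), |n|² = 441, n·T − (-78) = 1764, so t = 1764/441 = 4.
Foot F = T − 4·n = (62, -6, -22); the reflection is 2F − T = (94, 38, 42).

(94, 38, 42)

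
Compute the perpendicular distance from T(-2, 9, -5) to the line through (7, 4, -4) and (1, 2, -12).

9

A direction vector is d = (-6, -2, -8).
AP = (-9, 5, -1); AP·d = 52, |AP|² = 107, |d|² = 104.
distance² = |AP|² − (AP·d)²/|d|² = 107 − 2704/104 = 81, so the distance is 9.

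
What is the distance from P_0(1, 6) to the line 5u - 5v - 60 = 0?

d = |5·1 + (-5)·6 − 60| / √(25 + 25) = |-85|/(5√2) = 17√2/2.

17/√2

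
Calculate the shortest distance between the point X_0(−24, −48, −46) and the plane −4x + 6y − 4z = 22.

n = (−4, 6, −4); n·P − 22 = -30; |n| = 2√17; distance = 30/(2√17) = 15/√17.

15/√17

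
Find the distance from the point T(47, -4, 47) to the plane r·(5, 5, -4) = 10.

17/√66

n = (5, 5, -4); n·P − 10 = 17; |n| = √66; distance = 17/√66.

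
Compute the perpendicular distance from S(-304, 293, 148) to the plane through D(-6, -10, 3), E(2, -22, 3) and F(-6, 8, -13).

9

DE = (8, -12, 0) and DF = (0, 18, -16), so a normal is n = DE × DF = (192, 128, 144).
n = (192, 128, 144); n·P − (-2000) = 2448; |n| = 272; distance = 2448/272 = 9.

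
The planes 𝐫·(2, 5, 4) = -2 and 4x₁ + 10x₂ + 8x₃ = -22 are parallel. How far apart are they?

Divide the second equation by 2 to match normals: 2x₁ + 5x₂ + 4x₃ = -11.
With common normal n = (2, 5, 4) (|n| = 3√5), the distance is |(-2) − (-11)|/|n| = 9/(3√5) = 3√5/5.

3/√5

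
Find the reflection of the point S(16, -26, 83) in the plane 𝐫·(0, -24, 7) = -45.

With n = (0, -24, 7), the signed offset is (n·S − (-45))/|n|² = 1250/625 = 2.
S' = S − 2t·n = (16, -26, 83) − 4·(0, -24, 7) = (16, 70, 55).

(16, 70, 55)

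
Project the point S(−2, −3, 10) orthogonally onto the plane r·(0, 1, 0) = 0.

(-2, 0, 10)

n = (0, 1, 0), |n|² = 1, and n·S − 0 = -3.
t = -3/1 = -3, so the foot is S − t·n = (−2, −3, 10) − (-3)·(0, 1, 0) = (−2, 0, 10).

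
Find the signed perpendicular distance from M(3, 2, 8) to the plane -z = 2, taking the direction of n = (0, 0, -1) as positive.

-10

n·M − 2 = -10.
|n| = 1, so the signed distance is -10/1 = -10.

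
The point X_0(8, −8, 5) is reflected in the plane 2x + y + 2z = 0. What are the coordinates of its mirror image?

With n = (2, 1, 2), the signed offset is (n·X_0 − 0)/|n|² = 18/9 = 2.
X_0' = X_0 − 2t·n = (8, −8, 5) − 4·(2, 1, 2) = (0, −12, −3).

(0, -12, -3)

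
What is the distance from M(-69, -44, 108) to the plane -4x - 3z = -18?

d = |(-4)·(-69) + (-3)·108 − (-18)| / √(16 + 0 + 9) = |-30| / 5 = 6.

6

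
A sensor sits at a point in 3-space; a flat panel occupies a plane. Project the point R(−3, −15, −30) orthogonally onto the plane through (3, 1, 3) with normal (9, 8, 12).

(15, 1, -6)

The perpendicular from R has direction n = (9, 8, 12): r = (−3, −15, −30) + t(9, 8, 12).
Substitute into the plane: n·(R + tn) = 71 gives -507 + 289t = 71, so t = 2.
Foot = (−3, −15, −30) + 2·(9, 8, 12) = (15, 1, −6).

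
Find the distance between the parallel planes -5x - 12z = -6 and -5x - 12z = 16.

22/13

Both planes have normal n = (-5, 0, -12), |n| = 13. Any point on the first plane is at distance |16 − (-6)|/|n| = 22/13 from the second.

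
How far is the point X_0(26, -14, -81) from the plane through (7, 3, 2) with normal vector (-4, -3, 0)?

5

The plane has equation n·(r − (7, 3, 2)) = 0, i.e. n·r = -37.
Then n·(26, -14, -81) - (-37) = -25.
|n| = √(16 + 9 + 0) = 5, so the distance is |-25|/5 = 5.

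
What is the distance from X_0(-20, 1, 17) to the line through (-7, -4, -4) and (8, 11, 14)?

3√61

A direction vector is d = (15, 15, 18).
AP = (-13, 5, 21), and AP × d = (-225, 549, -270).
|AP × d|² = 424926 and |d|² = 774, so the distance is √(424926/774) = √549 = 3√61.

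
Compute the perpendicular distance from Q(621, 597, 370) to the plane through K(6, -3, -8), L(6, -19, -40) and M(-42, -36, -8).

9

KL = (0, -16, -32) and KM = (-48, -33, 0), so a normal is n = KL × KM = (-1056, 1536, -768).
d = |(-1056)·621 + 1536·597 + (-768)·370 − (-4800)| / √(1115136 + 2359296 + 589824) = |-18144| / 2016 = 9.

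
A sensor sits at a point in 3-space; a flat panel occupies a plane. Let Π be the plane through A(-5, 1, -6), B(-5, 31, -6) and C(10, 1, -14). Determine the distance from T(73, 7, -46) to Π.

24/17

AB = (0, 30, 0) and AC = (15, 0, -8), so a normal is n = AB × AC = (-240, 0, -450).
Then n·(73, 7, -46) - 3900 = -720.
|n| = √(57600 + 0 + 202500) = 510, so the distance is |-720|/510 = 24/17.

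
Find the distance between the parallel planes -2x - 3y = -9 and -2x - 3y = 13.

22√13/13

With common normal n = (-2, -3, 0) (|n| = √13), the distance is |(-9) − 13|/|n| = 22/√13 = 22√13/13.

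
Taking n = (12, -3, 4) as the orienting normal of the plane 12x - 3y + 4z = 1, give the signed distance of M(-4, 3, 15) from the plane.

2/13

n·M − 1 = 2.
|n| = 13, so the signed distance is 2/13.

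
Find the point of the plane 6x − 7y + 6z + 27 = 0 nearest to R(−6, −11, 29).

(-18, 3, 17)

n = (6, −7, 6), |n|² = 121, and n·R − (-27) = 242.
t = 242/121 = 2, so the foot is R − t·n = (−6, −11, 29) − 2·(6, −7, 6) = (−18, 3, 17).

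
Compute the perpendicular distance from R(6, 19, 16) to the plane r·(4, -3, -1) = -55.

d = |4·6 + (-3)·19 + (-1)·16 − (-55)| / √(16 + 9 + 1) = |6| / √26 = 6/√26.

6/√26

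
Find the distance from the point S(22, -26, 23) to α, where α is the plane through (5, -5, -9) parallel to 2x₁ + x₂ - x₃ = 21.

19√6/6

Parallel planes share the normal n = (2, 1, -1); since (5, -5, -9) lies on the plane, its equation is 2x₁ + x₂ - x₃ = 14.
d = |2·22 + 1·(-26) + (-1)·23 − 14| / √(4 + 1 + 1) = |-19| / √6 = 19/√6.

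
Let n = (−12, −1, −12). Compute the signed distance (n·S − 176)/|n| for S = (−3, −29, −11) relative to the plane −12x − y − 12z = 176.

21/17

n·S − 176 = 21.
|n| = 17, so the signed distance is 21/17.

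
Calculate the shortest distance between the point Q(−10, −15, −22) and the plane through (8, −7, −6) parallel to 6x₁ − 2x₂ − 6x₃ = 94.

2√19/19

Parallel planes share the normal n = (6, −2, −6); since (8, −7, −6) lies on the plane, its equation is 6x₁ − 2x₂ − 6x₃ = 98.
Then n·(−10, −15, −22) − 98 = 4.
|n| = √(36 + 4 + 36) = 2√19, so the distance is |4|/(2√19) = 2√19/19.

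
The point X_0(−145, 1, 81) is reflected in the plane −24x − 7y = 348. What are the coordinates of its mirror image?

(95, 71, 81)

With n = (−24, −7, 0), the signed offset is (n·X_0 − 348)/|n|² = 3125/625 = 5.
X_0' = X_0 − 2t·n = (−145, 1, 81) − 10·(−24, −7, 0) = (95, 71, 81).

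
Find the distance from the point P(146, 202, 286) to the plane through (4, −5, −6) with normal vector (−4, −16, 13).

The plane has equation n·(r − (4, −5, −6)) = 0, i.e. n·r = -14.
n = (−4, −16, 13); n·P − (-14) = -84; |n| = 21; distance = 84/21 = 4.

4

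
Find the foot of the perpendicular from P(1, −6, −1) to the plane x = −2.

n = (1, 0, 0), |n|² = 1, and n·P − (-2) = 3.
t = 3/1 = 3, so the foot is P − t·n = (1, −6, −1) − 3·(1, 0, 0) = (−2, −6, −1).

(-2, -6, -1)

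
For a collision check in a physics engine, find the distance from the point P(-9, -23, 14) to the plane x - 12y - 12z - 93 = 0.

6/17

n = (1, -12, -12); n·P − 93 = 6; |n| = 17; distance = 6/17.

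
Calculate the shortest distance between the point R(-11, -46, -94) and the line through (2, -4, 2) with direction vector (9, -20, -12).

Direction vector d = (9, -20, -12).
AP = (-13, -42, -96), and AP × d = (-1416, -1020, 638).
|AP × d|² = 3452500 and |d|² = 625, so the distance is √(3452500/625) = √5524 = 2√1381.

2√1381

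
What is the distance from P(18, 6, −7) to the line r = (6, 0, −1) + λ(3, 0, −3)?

3√6

Direction vector d = (3, 0, −3).
AP = (12, 6, −6), and AP × d = (−18, 18, −18).
|AP × d|² = 972 and |d|² = 18, so the distance is √(972/18) = √54 = 3√6.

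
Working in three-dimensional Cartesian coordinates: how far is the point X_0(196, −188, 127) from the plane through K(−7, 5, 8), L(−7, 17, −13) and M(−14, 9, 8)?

7

KL = (0, 12, −21) and KM = (−7, 4, 0), so a normal is n = KL × KM = (84, 147, 84).
Then n·(196, −188, 127) − 819 = −1323.
|n| = √(7056 + 21609 + 7056) = 189, so the distance is |-1323|/189 = 7.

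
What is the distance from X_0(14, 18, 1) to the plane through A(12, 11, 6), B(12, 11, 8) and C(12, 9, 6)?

2

AB = (0, 0, 2) and AC = (0, −2, 0), so a normal is n = AB × AC = (4, 0, 0).
Then n·(14, 18, 1) − 48 = 8.
|n| = √(16 + 0 + 0) = 4, so the distance is |8|/4 = 2.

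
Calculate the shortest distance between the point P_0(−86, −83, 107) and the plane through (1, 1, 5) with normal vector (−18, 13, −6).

6

The plane has equation n·(r − (1, 1, 5)) = 0, i.e. n·r = -35.
Then n·(−86, −83, 107) − (−35) = −138.
|n| = √(324 + 169 + 36) = 23, so the distance is |-138|/23 = 6.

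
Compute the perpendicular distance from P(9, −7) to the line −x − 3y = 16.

2√10/5

d = |(-1)·9 + (-3)·(-7) − 16| / √(1 + 9) = |-4|/√10 = 2√10/5.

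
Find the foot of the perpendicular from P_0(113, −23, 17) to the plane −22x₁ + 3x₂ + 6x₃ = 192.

(3, -8, 47)

n = (−22, 3, 6), |n|² = 529, and n·P_0 − 192 = -2645.
t = -2645/529 = -5, so the foot is P_0 − t·n = (113, −23, 17) − (-5)·(−22, 3, 6) = (3, −8, 47).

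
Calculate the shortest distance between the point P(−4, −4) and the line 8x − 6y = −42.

d = |8·(-4) + (-6)·(-4) − (-42)| / √(64 + 36) = |34|/10 = 17/5.

17/5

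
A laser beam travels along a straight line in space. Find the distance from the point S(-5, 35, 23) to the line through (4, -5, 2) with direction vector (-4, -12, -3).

√601

Direction vector d = (-4, -12, -3).
AP = (-9, 40, 21); AP·d = -507, |AP|² = 2122, |d|² = 169.
distance² = |AP|² − (AP·d)²/|d|² = 2122 − 257049/169 = 601, so the distance is √601.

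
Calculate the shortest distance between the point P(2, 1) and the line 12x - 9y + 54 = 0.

The normal to the line is n = (12, -9) with |n| = 15.
|n·P − (-54)| = |15 − (-54)| = 69, so the distance is 69/15 = 23/5.

23/5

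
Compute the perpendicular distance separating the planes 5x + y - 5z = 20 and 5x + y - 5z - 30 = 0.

Both planes have normal n = (5, 1, -5), |n| = √51. Any point on the first plane is at distance |30 − 20|/|n| = 10/√51 from the second.

10√51/51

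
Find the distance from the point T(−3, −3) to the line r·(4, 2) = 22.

4√5

d = |4·(-3) + 2·(-3) − 22| / √(16 + 4) = |-40|/(2√5) = 4√5.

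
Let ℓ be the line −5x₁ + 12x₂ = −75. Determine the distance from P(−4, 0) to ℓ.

95/13

d = |(-5)·(-4) + 12·0 − (-75)| / √(25 + 144) = |95|/13 = 95/13.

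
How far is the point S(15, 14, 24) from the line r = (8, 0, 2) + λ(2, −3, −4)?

Direction vector d = (2, −3, −4).
AP = (7, 14, 22), and AP × d = (10, 72, −49).
|AP × d|² = 7685 and |d|² = 29, so the distance is √(7685/29) = √265.

√265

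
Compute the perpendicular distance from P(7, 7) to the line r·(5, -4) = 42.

35/√41

d = |5·7 + (-4)·7 − 42| / √(25 + 16) = |-35|/√41 = 35√41/41.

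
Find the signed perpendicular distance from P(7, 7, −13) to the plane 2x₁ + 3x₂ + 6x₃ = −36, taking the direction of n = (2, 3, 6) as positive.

-1

n·P − (-36) = -7.
|n| = 7, so the signed distance is -7/7 = -1.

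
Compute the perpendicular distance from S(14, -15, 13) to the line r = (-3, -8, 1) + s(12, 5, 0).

Direction vector d = (12, 5, 0).
AP = (17, -7, 12); AP·d = 169, |AP|² = 482, |d|² = 169.
distance² = |AP|² − (AP·d)²/|d|² = 482 − 28561/169 = 313, so the distance is √313.

√313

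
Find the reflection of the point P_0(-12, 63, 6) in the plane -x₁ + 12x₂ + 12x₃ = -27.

n = (-1, 12, 12), |n|² = 289, n·P_0 − (-27) = 867, so t = 867/289 = 3.
Foot F = P_0 − 3·n = (-9, 27, -30); the reflection is 2F − P_0 = (-6, -9, -66).

(-6, -9, -66)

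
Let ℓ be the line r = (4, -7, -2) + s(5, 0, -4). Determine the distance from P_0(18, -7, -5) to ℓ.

√41

Direction vector d = (5, 0, -4).
AP = (14, 0, -3), and AP × d = (0, 41, 0).
|AP × d|² = 1681 and |d|² = 41, so the distance is √(1681/41) = √41.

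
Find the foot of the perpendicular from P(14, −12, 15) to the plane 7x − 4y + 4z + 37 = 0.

(-7, 0, 3)

n = (7, −4, 4), |n|² = 81, and n·P − (-37) = 243.
t = 243/81 = 3, so the foot is P − t·n = (14, −12, 15) − 3·(7, −4, 4) = (−7, 0, 3).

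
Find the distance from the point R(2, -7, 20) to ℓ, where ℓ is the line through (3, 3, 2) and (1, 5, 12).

√182

A direction vector is d = (-2, 2, 10).
AP = (-1, -10, 18); AP·d = 162, |AP|² = 425, |d|² = 108.
distance² = |AP|² − (AP·d)²/|d|² = 425 − 26244/108 = 182, so the distance is √182.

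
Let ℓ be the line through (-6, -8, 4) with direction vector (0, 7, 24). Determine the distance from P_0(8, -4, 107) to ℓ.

√821

Direction vector d = (0, 7, 24).
AP = (14, 4, 103), and AP × d = (-625, -336, 98).
|AP × d|² = 513125 and |d|² = 625, so the distance is √(513125/625) = √821.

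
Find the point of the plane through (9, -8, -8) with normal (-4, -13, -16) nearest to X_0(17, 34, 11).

(9, 8, -21)

n = (-4, -13, -16), |n|² = 441, and n·X_0 − 196 = -882.
t = -882/441 = -2, so the foot is X_0 − t·n = (17, 34, 11) − (-2)·(-4, -13, -16) = (9, 8, -21).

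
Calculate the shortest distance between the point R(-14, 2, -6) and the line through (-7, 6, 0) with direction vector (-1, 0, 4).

2√21

Direction vector d = (-1, 0, 4).
AP = (-7, -4, -6); AP·d = -17, |AP|² = 101, |d|² = 17.
distance² = |AP|² − (AP·d)²/|d|² = 101 − 289/17 = 84, so the distance is 2√21.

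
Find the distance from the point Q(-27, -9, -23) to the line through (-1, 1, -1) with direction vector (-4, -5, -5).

Direction vector d = (-4, -5, -5).
AP = (-26, -10, -22), and AP × d = (-60, -42, 90).
|AP × d|² = 13464 and |d|² = 66, so the distance is √(13464/66) = √204 = 2√51.

2√51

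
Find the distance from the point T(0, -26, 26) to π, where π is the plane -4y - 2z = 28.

n = (0, -4, -2); n·P − 28 = 24; |n| = 2√5; distance = 24/(2√5) = 12/√5.

12/√5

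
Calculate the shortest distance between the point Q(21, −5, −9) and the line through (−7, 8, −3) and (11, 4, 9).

A direction vector is d = (18, −4, 12).
AP = (28, −13, −6), and AP × d = (−180, −444, 122).
|AP × d|² = 244420 and |d|² = 484, so the distance is √(244420/484) = √505.

√505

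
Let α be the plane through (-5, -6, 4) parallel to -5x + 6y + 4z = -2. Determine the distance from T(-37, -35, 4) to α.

14/√77

Parallel planes share the normal n = (-5, 6, 4); since (-5, -6, 4) lies on the plane, its equation is -5x + 6y + 4z = 5.
Then n·(-37, -35, 4) - 5 = -14.
|n| = √(25 + 36 + 16) = √77, so the distance is |-14|/√77 = 2√77/11.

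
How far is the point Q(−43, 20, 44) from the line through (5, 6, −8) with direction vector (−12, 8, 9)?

2√145

Direction vector d = (−12, 8, 9).
AP = (−48, 14, 52), and AP × d = (−290, −192, −216).
|AP × d|² = 167620 and |d|² = 289, so the distance is √(167620/289) = √580 = 2√145.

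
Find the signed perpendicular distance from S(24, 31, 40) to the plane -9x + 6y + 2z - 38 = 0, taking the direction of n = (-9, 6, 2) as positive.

12/11

n·S − 38 = 12.
|n| = 11, so the signed distance is 12/11.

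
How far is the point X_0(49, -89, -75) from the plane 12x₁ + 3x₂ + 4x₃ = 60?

3

Normal vector n = (12, 3, 4), and n·(49, -89, -75) - 60 = -39.
|n| = √(144 + 9 + 16) = 13, so the distance is |-39|/13 = 3.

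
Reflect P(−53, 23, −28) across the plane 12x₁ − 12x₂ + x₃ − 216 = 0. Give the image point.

(43, -73, -20)

n = (12, −12, 1), |n|² = 289, n·P − 216 = -1156, so t = -1156/289 = -4.
Foot F = P − (-4)·n = (−5, −25, −24); the reflection is 2F − P = (43, −73, −20).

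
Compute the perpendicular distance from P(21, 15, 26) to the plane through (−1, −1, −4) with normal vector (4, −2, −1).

26/√21

The plane has equation n·(r − (−1, −1, −4)) = 0, i.e. n·r = 2.
d = |4·21 + (-2)·15 + (-1)·26 − 2| / √(16 + 4 + 1) = |26| / √21 = 26/√21.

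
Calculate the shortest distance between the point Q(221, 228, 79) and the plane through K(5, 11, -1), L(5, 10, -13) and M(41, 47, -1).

KL = (0, -1, -12) and KM = (36, 36, 0), so a normal is n = KL × KM = (432, -432, 36).
Then n·(221, 228, 79) - (-2628) = 2448.
|n| = √(186624 + 186624 + 1296) = 612, so the distance is |2448|/612 = 4.

4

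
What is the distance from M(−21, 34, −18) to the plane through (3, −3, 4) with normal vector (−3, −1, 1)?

The plane has equation n·(r − (3, −3, 4)) = 0, i.e. n·r = -2.
Then n·(−21, 34, −18) − (−2) = 13.
|n| = √(9 + 1 + 1) = √11, so the distance is |13|/√11 = 13/√11.

13√11/11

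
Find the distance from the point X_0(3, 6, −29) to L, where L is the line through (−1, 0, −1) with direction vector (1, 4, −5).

2√41

Direction vector d = (1, 4, −5).
AP = (4, 6, −28); AP·d = 168, |AP|² = 836, |d|² = 42.
distance² = |AP|² − (AP·d)²/|d|² = 836 − 28224/42 = 164, so the distance is 2√41.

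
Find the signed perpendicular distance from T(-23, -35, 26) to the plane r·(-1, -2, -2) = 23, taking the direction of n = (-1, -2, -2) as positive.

n·T − 23 = 18.
|n| = 3, so the signed distance is 18/3 = 6.

6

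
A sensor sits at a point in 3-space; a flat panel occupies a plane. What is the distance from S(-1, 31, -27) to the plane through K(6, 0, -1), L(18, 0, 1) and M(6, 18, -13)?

KL = (12, 0, 2) and KM = (0, 18, -12), so a normal is n = KL × KM = (-36, 144, 216).
d = |(-36)·(-1) + 144·31 + 216·(-27) − (-432)| / √(1296 + 20736 + 46656) = |-900| / (36√53) = 25/√53.

25√53/53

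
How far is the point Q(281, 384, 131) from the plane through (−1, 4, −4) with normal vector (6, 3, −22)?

6

The plane has equation n·(r − (−1, 4, −4)) = 0, i.e. n·r = 94.
n = (6, 3, −22); n·P − 94 = -138; |n| = 23; distance = 138/23 = 6.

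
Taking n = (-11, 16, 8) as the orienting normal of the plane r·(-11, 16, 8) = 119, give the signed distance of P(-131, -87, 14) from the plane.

2

n·P − 119 = 42.
|n| = 21, so the signed distance is 42/21 = 2.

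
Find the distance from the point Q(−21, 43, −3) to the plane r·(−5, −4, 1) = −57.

13/√42

n = (−5, −4, 1); n·P − (-57) = -13; |n| = √42; distance = 13/√42 = 13√42/42.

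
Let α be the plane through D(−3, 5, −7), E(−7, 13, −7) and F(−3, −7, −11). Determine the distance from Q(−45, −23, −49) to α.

DE = (−4, 8, 0) and DF = (0, −12, −4), so a normal is n = DE × DF = (−32, −16, 48).
d = |(-32)·(-45) + (-16)·(-23) + 48·(-49) − (-320)| / √(1024 + 256 + 2304) = |-224| / (16√14) = √14.

√14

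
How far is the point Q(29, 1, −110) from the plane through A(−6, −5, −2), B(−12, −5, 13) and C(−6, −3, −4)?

29/√33

AB = (−6, 0, 15) and AC = (0, 2, −2), so a normal is n = AB × AC = (−30, −12, −12).
n = (−30, −12, −12); n·P − 264 = 174; |n| = 6√33; distance = 174/(6√33) = 29√33/33.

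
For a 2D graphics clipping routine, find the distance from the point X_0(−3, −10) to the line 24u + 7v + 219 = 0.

77/25

d = |24·(-3) + 7·(-10) − (-219)| / √(576 + 49) = |77|/25 = 77/25.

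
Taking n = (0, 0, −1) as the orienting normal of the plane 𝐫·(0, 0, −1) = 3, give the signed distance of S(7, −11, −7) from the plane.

4

n·S − 3 = 4.
|n| = 1, so the signed distance is 4/1 = 4.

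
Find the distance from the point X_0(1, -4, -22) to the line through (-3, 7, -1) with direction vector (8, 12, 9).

Direction vector d = (8, 12, 9).
AP = (4, -11, -21), and AP × d = (153, -204, 136).
|AP × d|² = 83521 and |d|² = 289, so the distance is √(83521/289) = √289 = 17.

17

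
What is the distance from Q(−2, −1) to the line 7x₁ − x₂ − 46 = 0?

59√2/10

d = |7·(-2) + (-1)·(-1) − 46| / √(49 + 1) = |-59|/(5√2) = 59/(5√2).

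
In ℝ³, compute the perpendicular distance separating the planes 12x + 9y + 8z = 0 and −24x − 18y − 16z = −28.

14/17

Divide the second equation by -2 to match normals: 12x + 9y + 8z = 14.
Both planes have normal n = (12, 9, 8), |n| = 17. Any point on the first plane is at distance |14 − 0|/|n| = 14/17 from the second.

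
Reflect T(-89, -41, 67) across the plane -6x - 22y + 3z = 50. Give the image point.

With n = (-6, -22, 3), the signed offset is (n·T − 50)/|n|² = 1587/529 = 3.
T' = T − 2t·n = (-89, -41, 67) − 6·(-6, -22, 3) = (-53, 91, 49).

(-53, 91, 49)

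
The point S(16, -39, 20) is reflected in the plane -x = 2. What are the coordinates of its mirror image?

n = (-1, 0, 0), |n|² = 1, n·S − 2 = -18, so t = -18/1 = -18.
Foot F = S − (-18)·n = (-2, -39, 20); the reflection is 2F − S = (-20, -39, 20).

(-20, -39, 20)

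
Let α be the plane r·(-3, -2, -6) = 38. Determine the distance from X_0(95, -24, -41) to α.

29/7

Normal vector n = (-3, -2, -6), and n·(95, -24, -41) - 38 = -29.
|n| = √(9 + 4 + 36) = 7, so the distance is |-29|/7 = 29/7.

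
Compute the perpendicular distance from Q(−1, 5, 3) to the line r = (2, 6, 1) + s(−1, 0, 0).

√5

Direction vector d = (−1, 0, 0).
AP = (−3, −1, 2); AP·d = 3, |AP|² = 14, |d|² = 1.
distance² = |AP|² − (AP·d)²/|d|² = 14 − 9/1 = 5, so the distance is √5.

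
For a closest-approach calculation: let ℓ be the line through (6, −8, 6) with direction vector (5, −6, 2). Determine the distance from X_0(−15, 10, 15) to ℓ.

Direction vector d = (5, −6, 2).
AP = (−21, 18, 9), and AP × d = (90, 87, 36).
|AP × d|² = 16965 and |d|² = 65, so the distance is √(16965/65) = √261 = 3√29.

3√29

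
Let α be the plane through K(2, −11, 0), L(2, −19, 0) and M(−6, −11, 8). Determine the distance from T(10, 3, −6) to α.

√2

KL = (0, −8, 0) and KM = (−8, 0, 8), so a normal is n = KL × KM = (−64, 0, −64).
d = |(-64)·10 + (-64)·(-6) − (-128)| / √(4096 + 0 + 4096) = |-128| / (64√2) = √2.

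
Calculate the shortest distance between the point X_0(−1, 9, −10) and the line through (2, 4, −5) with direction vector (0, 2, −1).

√14

Direction vector d = (0, 2, −1).
AP = (−3, 5, −5), and AP × d = (5, −3, −6).
|AP × d|² = 70 and |d|² = 5, so the distance is √(70/5) = √14.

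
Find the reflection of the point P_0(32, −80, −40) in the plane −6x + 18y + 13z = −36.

With n = (−6, 18, 13), the signed offset is (n·P_0 − (-36))/|n|² = -2116/529 = -4.
P_0' = P_0 − 2t·n = (32, −80, −40) − (-8)·(−6, 18, 13) = (−16, 64, 64).

(-16, 64, 64)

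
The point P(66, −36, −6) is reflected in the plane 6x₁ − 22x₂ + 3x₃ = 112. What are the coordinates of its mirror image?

(42, 52, -18)

n = (6, −22, 3), |n|² = 529, n·P − 112 = 1058, so t = 1058/529 = 2.
Foot F = P − 2·n = (54, 8, −12); the reflection is 2F − P = (42, 52, −18).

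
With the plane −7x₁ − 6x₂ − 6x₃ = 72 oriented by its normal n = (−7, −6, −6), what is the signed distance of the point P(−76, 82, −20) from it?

8

n·P − 72 = 88.
|n| = 11, so the signed distance is 88/11 = 8.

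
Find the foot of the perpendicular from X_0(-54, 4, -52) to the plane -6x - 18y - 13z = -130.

n = (-6, -18, -13), |n|² = 529, and n·X_0 − (-130) = 1058.
t = 1058/529 = 2, so the foot is X_0 − t·n = (-54, 4, -52) − 2·(-6, -18, -13) = (-42, 40, -26).

(-42, 40, -26)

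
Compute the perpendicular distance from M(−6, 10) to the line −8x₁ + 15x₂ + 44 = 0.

d = |(-8)·(-6) + 15·10 − (-44)| / √(64 + 225) = |242|/17 = 242/17.

242/17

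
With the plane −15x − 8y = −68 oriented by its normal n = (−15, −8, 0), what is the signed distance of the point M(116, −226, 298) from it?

8

n·M − (-68) = 136.
|n| = 17, so the signed distance is 136/17 = 8.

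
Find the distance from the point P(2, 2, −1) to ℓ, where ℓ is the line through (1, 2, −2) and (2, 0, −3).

√2

A direction vector is d = (1, −2, −1).
AP = (1, 0, 1), and AP × d = (2, 2, −2).
|AP × d|² = 12 and |d|² = 6, so the distance is √(12/6) = √2.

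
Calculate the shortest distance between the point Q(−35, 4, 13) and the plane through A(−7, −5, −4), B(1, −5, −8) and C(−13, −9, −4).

AB = (8, 0, −4) and AC = (−6, −4, 0), so a normal is n = AB × AC = (−16, 24, −32).
d = |(-16)·(-35) + 24·4 + (-32)·13 − 120| / √(256 + 576 + 1024) = |120| / (8√29) = 15√29/29.

15/√29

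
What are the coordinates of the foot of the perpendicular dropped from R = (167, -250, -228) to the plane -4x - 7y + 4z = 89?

The perpendicular from R has direction n = (-4, -7, 4): r = (167, -250, -228) + t(-4, -7, 4).
Substitute into the plane: n·(R + tn) = 89 gives 170 + 81t = 89, so t = -1.
Foot = (167, -250, -228) + (-1)·(-4, -7, 4) = (171, -243, -232).

(171, -243, -232)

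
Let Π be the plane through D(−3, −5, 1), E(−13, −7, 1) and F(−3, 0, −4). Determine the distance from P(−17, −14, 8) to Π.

DE = (−10, −2, 0) and DF = (0, 5, −5), so a normal is n = DE × DF = (10, −50, −50).
Then n·(−17, −14, 8) − 170 = −40.
|n| = √(100 + 2500 + 2500) = 10√51, so the distance is |-40|/(10√51) = 4√51/51.

4/√51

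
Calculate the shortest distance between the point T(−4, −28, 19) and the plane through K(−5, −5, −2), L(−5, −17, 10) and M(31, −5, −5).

23/17

KL = (0, −12, 12) and KM = (36, 0, −3), so a normal is n = KL × KM = (36, 432, 432).
Then n·(−4, −28, 19) − (−3204) = −828.
|n| = √(1296 + 186624 + 186624) = 612, so the distance is |-828|/612 = 23/17.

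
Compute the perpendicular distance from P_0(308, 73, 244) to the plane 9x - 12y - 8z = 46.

6

n = (9, -12, -8); n·P − 46 = -102; |n| = 17; distance = 102/17 = 6.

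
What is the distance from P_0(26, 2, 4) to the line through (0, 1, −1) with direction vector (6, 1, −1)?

√94

Direction vector d = (6, 1, −1).
AP = (26, 1, 5), and AP × d = (−6, 56, 20).
|AP × d|² = 3572 and |d|² = 38, so the distance is √(3572/38) = √94.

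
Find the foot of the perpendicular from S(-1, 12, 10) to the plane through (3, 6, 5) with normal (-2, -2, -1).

(-3, 10, 9)

The perpendicular from S has direction n = (-2, -2, -1): r = (-1, 12, 10) + λ(-2, -2, -1).
Substitute into the plane: n·(S + λn) = -23 gives -32 + 9λ = -23, so λ = 1.
Foot = (-1, 12, 10) + 1·(-2, -2, -1) = (-3, 10, 9).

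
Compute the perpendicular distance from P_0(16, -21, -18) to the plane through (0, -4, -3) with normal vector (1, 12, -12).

8/17

The plane has equation n·(r − (0, -4, -3)) = 0, i.e. n·r = -12.
d = |1·16 + 12·(-21) + (-12)·(-18) − (-12)| / √(1 + 144 + 144) = |-8| / 17 = 8/17.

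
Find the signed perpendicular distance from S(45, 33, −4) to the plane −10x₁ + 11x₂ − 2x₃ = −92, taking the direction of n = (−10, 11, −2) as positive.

n·S − (-92) = 13.
|n| = 15, so the signed distance is 13/15.

13/15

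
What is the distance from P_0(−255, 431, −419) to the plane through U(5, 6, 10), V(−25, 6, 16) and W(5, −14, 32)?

9

UV = (−30, 0, 6) and UW = (0, −20, 22), so a normal is n = UV × UW = (120, 660, 600).
d = |120·(-255) + 660·431 + 600·(-419) − 10560| / √(14400 + 435600 + 360000) = |-8100| / 900 = 9.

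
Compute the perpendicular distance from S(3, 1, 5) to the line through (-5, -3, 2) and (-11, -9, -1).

A direction vector is d = (-6, -6, -3).
AP = (8, 4, 3), and AP × d = (6, 6, -24).
|AP × d|² = 648 and |d|² = 81, so the distance is √(648/81) = √8 = 2√2.

2√2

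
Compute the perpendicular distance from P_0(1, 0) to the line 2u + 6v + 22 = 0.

6√10/5

d = |2·1 + 6·0 − (-22)| / √(4 + 36) = |24|/(2√10) = 6√10/5.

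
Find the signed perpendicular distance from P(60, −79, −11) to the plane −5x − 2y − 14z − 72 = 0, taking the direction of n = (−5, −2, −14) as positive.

n·P − 72 = -60.
|n| = 15, so the signed distance is -60/15 = -4.

-4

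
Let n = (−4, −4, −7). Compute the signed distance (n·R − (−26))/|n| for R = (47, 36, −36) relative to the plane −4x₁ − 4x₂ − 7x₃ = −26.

-6

n·R − (-26) = -54.
|n| = 9, so the signed distance is -54/9 = -6.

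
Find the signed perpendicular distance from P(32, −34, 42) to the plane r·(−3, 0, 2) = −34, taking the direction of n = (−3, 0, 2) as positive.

22/√13

n·P − (-34) = 22.
|n| = √13, so the signed distance is 22/√13.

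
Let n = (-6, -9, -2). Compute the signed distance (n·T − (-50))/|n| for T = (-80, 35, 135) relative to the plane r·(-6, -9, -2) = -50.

n·T − (-50) = -55.
|n| = 11, so the signed distance is -55/11 = -5.

-5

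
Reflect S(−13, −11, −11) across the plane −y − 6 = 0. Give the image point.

n = (0, −1, 0), |n|² = 1, n·S − 6 = 5, so t = 5/1 = 5.
Foot F = S − 5·n = (−13, −6, −11); the reflection is 2F − S = (−13, −1, −11).

(-13, -1, -11)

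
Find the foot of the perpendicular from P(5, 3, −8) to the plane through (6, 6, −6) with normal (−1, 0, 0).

(6, 3, -8)

The perpendicular from P has direction n = (−1, 0, 0): r = (5, 3, −8) + t(−1, 0, 0).
Substitute into the plane: n·(P + tn) = -6 gives -5 + 1t = -6, so t = -1.
Foot = (5, 3, −8) + (-1)·(−1, 0, 0) = (6, 3, −8).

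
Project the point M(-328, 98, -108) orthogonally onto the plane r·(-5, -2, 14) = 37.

The perpendicular from M has direction n = (-5, -2, 14): r = (-328, 98, -108) + μ(-5, -2, 14).
Substitute into the plane: n·(M + μn) = 37 gives -68 + 225μ = 37, so μ = 7/15.
Foot = (-328, 98, -108) + (7/15)·(-5, -2, 14) = (-991/3, 1456/15, -1522/15).

(-991/3, 1456/15, -1522/15)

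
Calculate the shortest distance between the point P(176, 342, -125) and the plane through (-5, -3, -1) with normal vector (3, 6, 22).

The plane has equation n·(r − (-5, -3, -1)) = 0, i.e. n·r = -55.
Then n·(176, 342, -125) - (-55) = -115.
|n| = √(9 + 36 + 484) = 23, so the distance is |-115|/23 = 5.

5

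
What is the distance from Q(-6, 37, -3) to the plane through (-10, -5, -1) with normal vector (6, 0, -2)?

The plane has equation n·(r − (-10, -5, -1)) = 0, i.e. n·r = -58.
Then n·(-6, 37, -3) - (-58) = 28.
|n| = √(36 + 0 + 4) = 2√10, so the distance is |28|/(2√10) = 14/√10.

14/√10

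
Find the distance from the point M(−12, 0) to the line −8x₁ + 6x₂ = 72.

12/5

The normal to the line is n = (−8, 6) with |n| = 10.
|n·M − 72| = |96 − 72| = 24, so the distance is 24/10 = 12/5.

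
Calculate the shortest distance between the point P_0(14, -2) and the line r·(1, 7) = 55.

The normal to the line is n = (1, 7) with |n| = 5√2.
|n·P_0 − 55| = |0 − 55| = 55, so the distance is 55/(5√2) = 11√2/2.

11√2/2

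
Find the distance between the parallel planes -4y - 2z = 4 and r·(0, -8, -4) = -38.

23/(2√5)

Divide the second equation by 2 to match normals: -4y - 2z = -19.
Both planes have normal n = (0, -4, -2), |n| = 2√5. Any point on the first plane is at distance |(-19) − 4|/|n| = 23/(2√5) = 23√5/10 from the second.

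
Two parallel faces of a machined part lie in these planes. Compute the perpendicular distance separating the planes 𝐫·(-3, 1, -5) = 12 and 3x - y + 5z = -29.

17/√35

Divide the second equation by -1 to match normals: -3x + y - 5z = 29.
With common normal n = (-3, 1, -5) (|n| = √35), the distance is |12 − 29|/|n| = 17/√35.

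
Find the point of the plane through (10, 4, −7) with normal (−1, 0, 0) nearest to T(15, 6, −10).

(10, 6, -10)

n = (−1, 0, 0), |n|² = 1, and n·T − (-10) = -5.
t = -5/1 = -5, so the foot is T − t·n = (15, 6, −10) − (-5)·(−1, 0, 0) = (10, 6, −10).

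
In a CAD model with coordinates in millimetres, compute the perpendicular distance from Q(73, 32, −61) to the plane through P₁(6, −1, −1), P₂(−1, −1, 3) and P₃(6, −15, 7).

P₁P₂ = (−7, 0, 4) and P₁P₃ = (0, −14, 8), so a normal is n = P₁P₂ × P₁P₃ = (56, 56, 98).
d = |56·73 + 56·32 + 98·(-61) − 182| / √(3136 + 3136 + 9604) = |-280| / 126 = 20/9.

20/9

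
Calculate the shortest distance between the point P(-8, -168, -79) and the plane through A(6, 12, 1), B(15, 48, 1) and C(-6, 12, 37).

4

AB = (9, 36, 0) and AC = (-12, 0, 36), so a normal is n = AB × AC = (1296, -324, 432).
Then n·(-8, -168, -79) - 4320 = 5616.
|n| = √(1679616 + 104976 + 186624) = 1404, so the distance is |5616|/1404 = 4.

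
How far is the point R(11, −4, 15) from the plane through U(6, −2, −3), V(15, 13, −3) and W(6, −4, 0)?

5/√38

UV = (9, 15, 0) and UW = (0, −2, 3), so a normal is n = UV × UW = (45, −27, −18).
d = |45·11 + (-27)·(-4) + (-18)·15 − 378| / √(2025 + 729 + 324) = |-45| / (9√38) = 5√38/38.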